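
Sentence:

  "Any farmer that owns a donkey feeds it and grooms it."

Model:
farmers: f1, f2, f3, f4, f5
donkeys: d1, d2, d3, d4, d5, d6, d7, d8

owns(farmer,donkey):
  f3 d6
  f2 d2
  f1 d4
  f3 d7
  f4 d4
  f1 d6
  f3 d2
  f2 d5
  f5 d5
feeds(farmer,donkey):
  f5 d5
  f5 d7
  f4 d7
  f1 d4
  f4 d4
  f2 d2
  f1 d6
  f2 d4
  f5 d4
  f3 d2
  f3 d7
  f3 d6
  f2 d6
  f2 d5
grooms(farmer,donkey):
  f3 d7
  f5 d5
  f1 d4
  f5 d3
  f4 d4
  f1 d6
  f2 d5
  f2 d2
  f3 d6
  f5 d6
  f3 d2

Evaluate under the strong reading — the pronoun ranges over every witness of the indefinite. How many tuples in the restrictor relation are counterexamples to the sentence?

0

"it" takes "a donkey" as antecedent — a donkey pronoun bound across the clause boundary.
Strong reading: for every (f,d) with owns(f,d), feeds(f,d) ∧ grooms(f,d).
Restrictor pairs: (f1,d4) ✓  (f1,d6) ✓  (f2,d2) ✓  (f2,d5) ✓  (f3,d2) ✓  (f3,d6) ✓  (f3,d7) ✓  (f4,d4) ✓  (f5,d5) ✓
Counterexamples (restrictor pairs failing the scope): 0.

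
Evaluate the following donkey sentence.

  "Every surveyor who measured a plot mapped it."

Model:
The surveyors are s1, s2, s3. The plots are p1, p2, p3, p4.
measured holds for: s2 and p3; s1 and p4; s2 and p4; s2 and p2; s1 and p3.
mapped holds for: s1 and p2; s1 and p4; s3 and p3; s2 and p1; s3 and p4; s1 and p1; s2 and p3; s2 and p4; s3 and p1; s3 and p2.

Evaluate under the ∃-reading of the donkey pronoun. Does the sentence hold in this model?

True

"it" takes "a plot" as antecedent — a donkey pronoun bound across the clause boundary.
Weak reading: every surveyor s with some measured-plot has at least one measured-plot p such that mapped(s,p).
Per surveyor: s1:✓  s2:✓
Every surveyor in the restrictor has a witness.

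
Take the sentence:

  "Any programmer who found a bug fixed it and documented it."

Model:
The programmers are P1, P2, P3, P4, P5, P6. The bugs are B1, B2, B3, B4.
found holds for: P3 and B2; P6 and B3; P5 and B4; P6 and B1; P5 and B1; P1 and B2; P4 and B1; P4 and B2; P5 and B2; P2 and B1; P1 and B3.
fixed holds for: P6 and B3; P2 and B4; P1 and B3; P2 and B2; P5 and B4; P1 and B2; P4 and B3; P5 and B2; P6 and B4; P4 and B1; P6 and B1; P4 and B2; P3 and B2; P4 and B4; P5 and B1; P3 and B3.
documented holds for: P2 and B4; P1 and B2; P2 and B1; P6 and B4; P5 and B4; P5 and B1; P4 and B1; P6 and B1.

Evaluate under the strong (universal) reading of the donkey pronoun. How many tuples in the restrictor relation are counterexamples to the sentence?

6

"it" takes "a bug" as antecedent — a donkey pronoun bound across the clause boundary.
Strong reading: for every (p,b) with found(p,b), fixed(p,b) ∧ documented(p,b).
Restrictor pairs: (P1,B2) ✓  (P1,B3) ✗  (P2,B1) ✗  (P3,B2) ✗  (P4,B1) ✓  (P4,B2) ✗  (P5,B1) ✓  (P5,B2) ✗  (P5,B4) ✓  (P6,B1) ✓  (P6,B3) ✗
Counterexamples (restrictor pairs failing the scope): 6.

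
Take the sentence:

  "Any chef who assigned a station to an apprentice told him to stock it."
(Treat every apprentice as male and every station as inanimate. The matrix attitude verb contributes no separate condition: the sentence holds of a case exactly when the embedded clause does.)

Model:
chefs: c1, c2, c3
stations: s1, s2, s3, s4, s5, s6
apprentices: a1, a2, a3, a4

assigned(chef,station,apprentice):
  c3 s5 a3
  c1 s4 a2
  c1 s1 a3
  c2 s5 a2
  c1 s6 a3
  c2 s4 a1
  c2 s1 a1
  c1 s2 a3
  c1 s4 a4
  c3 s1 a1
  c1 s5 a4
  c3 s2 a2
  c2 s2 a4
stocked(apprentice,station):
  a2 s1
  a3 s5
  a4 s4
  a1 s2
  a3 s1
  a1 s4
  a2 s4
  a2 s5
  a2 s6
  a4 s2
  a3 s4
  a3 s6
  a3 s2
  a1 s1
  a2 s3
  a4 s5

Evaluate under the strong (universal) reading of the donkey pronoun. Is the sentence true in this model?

False

"him" takes "an apprentice" as antecedent and "it" takes "a station"; both are donkey pronouns co-varying with the restrictor.
Strong reading: for every (c,s,a) with assigned(c,s,a), stocked(a,s).
Restrictor triples: (c1,s1,a3)→stocked(a3,s1) ✓  (c1,s2,a3)→stocked(a3,s2) ✓  (c1,s4,a2)→stocked(a2,s4) ✓  (c1,s4,a4)→stocked(a4,s4) ✓  (c1,s5,a4)→stocked(a4,s5) ✓  (c1,s6,a3)→stocked(a3,s6) ✓  (c2,s1,a1)→stocked(a1,s1) ✓  (c2,s2,a4)→stocked(a4,s2) ✓  (c2,s4,a1)→stocked(a1,s4) ✓  (c2,s5,a2)→stocked(a2,s5) ✓  (c3,s1,a1)→stocked(a1,s1) ✓  (c3,s2,a2)→stocked(a2,s2) ✗  (c3,s5,a3)→stocked(a3,s5) ✓
Counterexample: (c3,s2,a2) — stocked(a2,s2) does not hold.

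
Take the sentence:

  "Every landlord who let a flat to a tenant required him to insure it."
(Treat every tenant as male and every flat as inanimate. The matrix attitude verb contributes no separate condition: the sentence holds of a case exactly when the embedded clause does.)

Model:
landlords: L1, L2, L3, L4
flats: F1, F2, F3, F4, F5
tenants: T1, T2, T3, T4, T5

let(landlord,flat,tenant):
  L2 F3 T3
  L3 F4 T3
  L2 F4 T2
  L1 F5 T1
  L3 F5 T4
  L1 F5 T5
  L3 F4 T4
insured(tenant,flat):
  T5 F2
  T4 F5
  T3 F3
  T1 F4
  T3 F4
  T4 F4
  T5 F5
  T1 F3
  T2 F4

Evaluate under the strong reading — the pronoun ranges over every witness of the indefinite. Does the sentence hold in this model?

"him" takes "a tenant" as antecedent and "it" takes "a flat"; both are donkey pronouns co-varying with the restrictor.
Strong reading: for every (l,f,t) with let(l,f,t), insured(t,f).
Restrictor triples: (L1,F5,T1)→insured(T1,F5) ✗  (L1,F5,T5)→insured(T5,F5) ✓  (L2,F3,T3)→insured(T3,F3) ✓  (L2,F4,T2)→insured(T2,F4) ✓  (L3,F4,T3)→insured(T3,F4) ✓  (L3,F4,T4)→insured(T4,F4) ✓  (L3,F5,T4)→insured(T4,F5) ✓
Counterexample: (L1,F5,T1) — insured(T1,F5) does not hold.

False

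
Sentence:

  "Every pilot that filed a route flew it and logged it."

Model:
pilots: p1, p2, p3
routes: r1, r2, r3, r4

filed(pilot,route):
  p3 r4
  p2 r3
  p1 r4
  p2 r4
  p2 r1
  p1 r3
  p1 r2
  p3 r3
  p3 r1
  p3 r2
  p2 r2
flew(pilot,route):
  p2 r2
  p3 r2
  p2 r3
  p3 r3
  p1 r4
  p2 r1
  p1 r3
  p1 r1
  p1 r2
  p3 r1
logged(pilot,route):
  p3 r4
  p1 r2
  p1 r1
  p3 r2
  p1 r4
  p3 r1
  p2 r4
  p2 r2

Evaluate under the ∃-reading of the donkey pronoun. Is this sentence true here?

True

"it" takes "a route" as antecedent — a donkey pronoun bound across the clause boundary.
Weak reading: every pilot p with some filed-route has at least one filed-route r such that flew(p,r) ∧ logged(p,r).
Per pilot: p1:✓  p2:✓  p3:✓
Every pilot in the restrictor has a witness.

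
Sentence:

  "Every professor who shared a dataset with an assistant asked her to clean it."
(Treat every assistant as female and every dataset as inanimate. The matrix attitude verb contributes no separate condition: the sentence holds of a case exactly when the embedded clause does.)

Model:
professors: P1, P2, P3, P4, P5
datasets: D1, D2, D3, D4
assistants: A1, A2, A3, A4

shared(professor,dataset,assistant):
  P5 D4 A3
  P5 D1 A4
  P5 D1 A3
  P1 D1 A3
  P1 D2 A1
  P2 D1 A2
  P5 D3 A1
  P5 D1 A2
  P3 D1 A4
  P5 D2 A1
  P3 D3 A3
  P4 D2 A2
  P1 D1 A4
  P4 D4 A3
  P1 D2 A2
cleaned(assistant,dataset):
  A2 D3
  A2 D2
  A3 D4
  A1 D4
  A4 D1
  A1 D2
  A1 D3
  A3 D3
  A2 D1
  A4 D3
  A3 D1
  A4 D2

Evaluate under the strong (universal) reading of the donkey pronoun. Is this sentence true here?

True

"her" takes "an assistant" as antecedent and "it" takes "a dataset"; both are donkey pronouns co-varying with the restrictor.
Strong reading: for every (p,d,a) with shared(p,d,a), cleaned(a,d).
Restrictor triples: (P1,D1,A3)→cleaned(A3,D1) ✓  (P1,D1,A4)→cleaned(A4,D1) ✓  (P1,D2,A1)→cleaned(A1,D2) ✓  (P1,D2,A2)→cleaned(A2,D2) ✓  (P2,D1,A2)→cleaned(A2,D1) ✓  (P3,D1,A4)→cleaned(A4,D1) ✓  (P3,D3,A3)→cleaned(A3,D3) ✓  (P4,D2,A2)→cleaned(A2,D2) ✓  (P4,D4,A3)→cleaned(A3,D4) ✓  (P5,D1,A2)→cleaned(A2,D1) ✓  (P5,D1,A3)→cleaned(A3,D1) ✓  (P5,D1,A4)→cleaned(A4,D1) ✓  (P5,D2,A1)→cleaned(A1,D2) ✓  (P5,D3,A1)→cleaned(A1,D3) ✓  (P5,D4,A3)→cleaned(A3,D4) ✓
Every restrictor triple satisfies the scope.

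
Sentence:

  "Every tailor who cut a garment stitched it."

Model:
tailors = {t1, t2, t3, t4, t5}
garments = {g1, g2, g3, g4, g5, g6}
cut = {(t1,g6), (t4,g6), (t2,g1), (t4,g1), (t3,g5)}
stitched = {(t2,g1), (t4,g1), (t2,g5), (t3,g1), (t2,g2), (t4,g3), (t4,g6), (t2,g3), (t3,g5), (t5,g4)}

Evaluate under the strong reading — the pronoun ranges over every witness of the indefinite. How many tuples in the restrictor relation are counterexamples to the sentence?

"it" takes "a garment" as antecedent — a donkey pronoun bound across the clause boundary.
Strong reading: for every (t,g) with cut(t,g), stitched(t,g).
Restrictor pairs: (t1,g6) ✗  (t2,g1) ✓  (t3,g5) ✓  (t4,g1) ✓  (t4,g6) ✓
Counterexamples (restrictor pairs failing the scope): 1.

1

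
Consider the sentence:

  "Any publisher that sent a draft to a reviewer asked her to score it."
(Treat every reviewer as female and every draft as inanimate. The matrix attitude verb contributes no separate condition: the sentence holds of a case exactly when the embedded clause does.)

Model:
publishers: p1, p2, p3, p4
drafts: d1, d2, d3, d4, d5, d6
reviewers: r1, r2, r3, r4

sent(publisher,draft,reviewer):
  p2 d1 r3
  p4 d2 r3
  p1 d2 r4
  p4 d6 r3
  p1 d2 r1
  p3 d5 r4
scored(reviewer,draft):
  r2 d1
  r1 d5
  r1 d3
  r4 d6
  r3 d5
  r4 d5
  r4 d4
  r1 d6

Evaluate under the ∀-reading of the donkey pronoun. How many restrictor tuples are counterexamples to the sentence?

5

"her" takes "a reviewer" as antecedent and "it" takes "a draft"; both are donkey pronouns co-varying with the restrictor.
Strong reading: for every (p,d,r) with sent(p,d,r), scored(r,d).
Restrictor triples: (p1,d2,r1)→scored(r1,d2) ✗  (p1,d2,r4)→scored(r4,d2) ✗  (p2,d1,r3)→scored(r3,d1) ✗  (p3,d5,r4)→scored(r4,d5) ✓  (p4,d2,r3)→scored(r3,d2) ✗  (p4,d6,r3)→scored(r3,d6) ✗
Counterexamples (restrictor triples failing the scope): 5.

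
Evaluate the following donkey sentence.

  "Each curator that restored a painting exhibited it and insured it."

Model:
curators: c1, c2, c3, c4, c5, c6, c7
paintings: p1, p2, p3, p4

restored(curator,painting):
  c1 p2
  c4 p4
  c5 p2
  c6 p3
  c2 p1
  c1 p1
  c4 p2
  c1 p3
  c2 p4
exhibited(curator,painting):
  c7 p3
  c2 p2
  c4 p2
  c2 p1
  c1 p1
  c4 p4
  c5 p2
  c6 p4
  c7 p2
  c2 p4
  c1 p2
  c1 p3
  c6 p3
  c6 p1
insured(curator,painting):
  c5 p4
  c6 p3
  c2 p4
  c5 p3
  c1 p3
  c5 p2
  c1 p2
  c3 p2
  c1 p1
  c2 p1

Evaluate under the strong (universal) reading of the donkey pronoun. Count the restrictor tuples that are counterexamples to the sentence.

2

"it" takes "a painting" as antecedent — a donkey pronoun bound across the clause boundary.
Strong reading: for every (c,p) with restored(c,p), exhibited(c,p) ∧ insured(c,p).
Restrictor pairs: (c1,p1) ✓  (c1,p2) ✓  (c1,p3) ✓  (c2,p1) ✓  (c2,p4) ✓  (c4,p2) ✗  (c4,p4) ✗  (c5,p2) ✓  (c6,p3) ✓
Counterexamples (restrictor pairs failing the scope): 2.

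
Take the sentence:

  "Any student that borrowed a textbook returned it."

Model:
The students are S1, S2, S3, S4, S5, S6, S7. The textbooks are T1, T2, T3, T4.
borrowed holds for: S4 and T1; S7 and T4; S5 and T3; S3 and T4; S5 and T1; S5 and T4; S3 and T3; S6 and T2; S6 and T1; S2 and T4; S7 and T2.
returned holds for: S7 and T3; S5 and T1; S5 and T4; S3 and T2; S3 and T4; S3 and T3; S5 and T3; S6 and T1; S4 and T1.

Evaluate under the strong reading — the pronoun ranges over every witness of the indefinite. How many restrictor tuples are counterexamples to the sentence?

"it" takes "a textbook" as antecedent — a donkey pronoun bound across the clause boundary.
Strong reading: for every (s,t) with borrowed(s,t), returned(s,t).
Restrictor pairs: (S2,T4) ✗  (S3,T3) ✓  (S3,T4) ✓  (S4,T1) ✓  (S5,T1) ✓  (S5,T3) ✓  (S5,T4) ✓  (S6,T1) ✓  (S6,T2) ✗  (S7,T2) ✗  (S7,T4) ✗
Counterexamples (restrictor pairs failing the scope): 4.

4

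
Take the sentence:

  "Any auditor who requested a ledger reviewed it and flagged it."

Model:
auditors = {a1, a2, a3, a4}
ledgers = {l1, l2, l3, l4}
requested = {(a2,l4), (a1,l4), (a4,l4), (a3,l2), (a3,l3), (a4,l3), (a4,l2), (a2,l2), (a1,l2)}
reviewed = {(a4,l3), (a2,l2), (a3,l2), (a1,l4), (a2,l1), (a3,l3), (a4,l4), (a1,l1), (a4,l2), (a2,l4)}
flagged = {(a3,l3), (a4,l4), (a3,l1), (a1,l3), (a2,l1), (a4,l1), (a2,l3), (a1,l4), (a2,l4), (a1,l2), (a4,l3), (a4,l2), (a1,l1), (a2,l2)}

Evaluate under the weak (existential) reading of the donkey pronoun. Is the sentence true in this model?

True

"it" takes "a ledger" as antecedent — a donkey pronoun bound across the clause boundary.
Weak reading: every auditor a with some requested-ledger has at least one requested-ledger l such that reviewed(a,l) ∧ flagged(a,l).
Per auditor: a1:✓  a2:✓  a3:✓  a4:✓
Every auditor in the restrictor has a witness.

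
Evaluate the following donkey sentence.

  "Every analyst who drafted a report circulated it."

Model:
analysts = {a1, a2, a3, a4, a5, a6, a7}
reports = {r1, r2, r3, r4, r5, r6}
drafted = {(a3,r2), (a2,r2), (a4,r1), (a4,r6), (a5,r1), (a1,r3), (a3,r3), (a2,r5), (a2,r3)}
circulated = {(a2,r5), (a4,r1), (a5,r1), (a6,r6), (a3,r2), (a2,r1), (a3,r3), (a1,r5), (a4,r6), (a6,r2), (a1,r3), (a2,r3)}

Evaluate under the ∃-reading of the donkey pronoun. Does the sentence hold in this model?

"it" takes "a report" as antecedent — a donkey pronoun bound across the clause boundary.
Weak reading: every analyst a with some drafted-report has at least one drafted-report r such that circulated(a,r).
Per analyst: a1:✓  a2:✓  a3:✓  a4:✓  a5:✓
Every analyst in the restrictor has a witness.

True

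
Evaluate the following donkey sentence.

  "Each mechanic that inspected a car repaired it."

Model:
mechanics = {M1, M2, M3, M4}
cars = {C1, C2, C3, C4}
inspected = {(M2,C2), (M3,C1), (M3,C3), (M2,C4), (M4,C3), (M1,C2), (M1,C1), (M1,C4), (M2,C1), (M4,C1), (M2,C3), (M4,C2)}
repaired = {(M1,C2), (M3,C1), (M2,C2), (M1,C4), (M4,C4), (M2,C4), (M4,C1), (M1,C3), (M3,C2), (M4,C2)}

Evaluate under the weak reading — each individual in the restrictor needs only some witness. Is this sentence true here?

"it" takes "a car" as antecedent — a donkey pronoun bound across the clause boundary.
Weak reading: every mechanic m with some inspected-car has at least one inspected-car c such that repaired(m,c).
Per mechanic: M1:✓  M2:✓  M3:✓  M4:✓
Every mechanic in the restrictor has a witness.

True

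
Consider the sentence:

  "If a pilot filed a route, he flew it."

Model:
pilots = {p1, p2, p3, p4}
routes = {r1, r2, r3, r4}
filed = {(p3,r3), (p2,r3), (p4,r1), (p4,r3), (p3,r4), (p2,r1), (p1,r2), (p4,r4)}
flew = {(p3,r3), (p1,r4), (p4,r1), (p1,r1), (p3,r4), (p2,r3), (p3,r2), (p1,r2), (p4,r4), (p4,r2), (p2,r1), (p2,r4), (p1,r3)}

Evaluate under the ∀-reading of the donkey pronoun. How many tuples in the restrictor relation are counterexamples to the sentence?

"it" takes "a route" as antecedent — a donkey pronoun bound across the clause boundary.
Strong reading: for every (p,r) with filed(p,r), flew(p,r).
Restrictor pairs: (p1,r2) ✓  (p2,r1) ✓  (p2,r3) ✓  (p3,r3) ✓  (p3,r4) ✓  (p4,r1) ✓  (p4,r3) ✗  (p4,r4) ✓
Counterexamples (restrictor pairs failing the scope): 1.

1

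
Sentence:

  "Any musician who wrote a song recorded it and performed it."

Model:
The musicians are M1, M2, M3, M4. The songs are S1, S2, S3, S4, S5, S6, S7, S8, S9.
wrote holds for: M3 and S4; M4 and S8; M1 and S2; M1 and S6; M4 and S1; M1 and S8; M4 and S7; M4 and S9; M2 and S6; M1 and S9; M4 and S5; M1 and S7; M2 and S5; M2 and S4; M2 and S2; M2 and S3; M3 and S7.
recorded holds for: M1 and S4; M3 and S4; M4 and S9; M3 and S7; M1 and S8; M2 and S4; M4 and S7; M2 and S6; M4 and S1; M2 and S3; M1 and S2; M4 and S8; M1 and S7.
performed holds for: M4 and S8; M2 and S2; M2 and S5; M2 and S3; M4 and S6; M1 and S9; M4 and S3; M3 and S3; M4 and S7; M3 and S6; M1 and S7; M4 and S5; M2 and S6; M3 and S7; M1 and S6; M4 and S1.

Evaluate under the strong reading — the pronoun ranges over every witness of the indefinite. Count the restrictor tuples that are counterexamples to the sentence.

10

"it" takes "a song" as antecedent — a donkey pronoun bound across the clause boundary.
Strong reading: for every (m,s) with wrote(m,s), recorded(m,s) ∧ performed(m,s).
Restrictor pairs: (M1,S2) ✗  (M1,S6) ✗  (M1,S7) ✓  (M1,S8) ✗  (M1,S9) ✗  (M2,S2) ✗  (M2,S3) ✓  (M2,S4) ✗  (M2,S5) ✗  (M2,S6) ✓  (M3,S4) ✗  (M3,S7) ✓  (M4,S1) ✓  (M4,S5) ✗  (M4,S7) ✓  (M4,S8) ✓  (M4,S9) ✗
Counterexamples (restrictor pairs failing the scope): 10.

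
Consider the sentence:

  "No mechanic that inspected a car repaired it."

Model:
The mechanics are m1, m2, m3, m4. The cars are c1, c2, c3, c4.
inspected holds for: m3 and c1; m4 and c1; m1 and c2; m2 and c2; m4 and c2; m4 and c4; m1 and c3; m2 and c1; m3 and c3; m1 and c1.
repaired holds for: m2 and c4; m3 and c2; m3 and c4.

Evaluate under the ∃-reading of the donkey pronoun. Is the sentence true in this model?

True

"it" takes "a car" as antecedent — a donkey pronoun bound across the clause boundary.
Truth condition: for no (m,c) with inspected(m,c) does repaired(m,c) hold.
Restrictor pairs — does the scope hold? (m1,c1):fails  (m1,c2):fails  (m1,c3):fails  (m2,c1):fails  (m2,c2):fails  (m3,c1):fails  (m3,c3):fails  (m4,c1):fails  (m4,c2):fails  (m4,c4):fails
Scope holds for no restrictor pair, so the sentence is true.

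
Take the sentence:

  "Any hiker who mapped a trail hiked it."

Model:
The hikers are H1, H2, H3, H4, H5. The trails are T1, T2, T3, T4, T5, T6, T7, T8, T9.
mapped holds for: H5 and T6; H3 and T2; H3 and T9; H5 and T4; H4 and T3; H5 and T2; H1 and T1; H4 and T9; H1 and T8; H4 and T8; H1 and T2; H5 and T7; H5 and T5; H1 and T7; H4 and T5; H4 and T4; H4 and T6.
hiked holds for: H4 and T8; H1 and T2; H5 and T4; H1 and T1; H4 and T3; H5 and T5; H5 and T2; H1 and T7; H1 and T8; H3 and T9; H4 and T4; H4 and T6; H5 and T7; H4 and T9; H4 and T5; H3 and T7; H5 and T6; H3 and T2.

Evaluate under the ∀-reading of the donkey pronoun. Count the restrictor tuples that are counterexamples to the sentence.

"it" takes "a trail" as antecedent — a donkey pronoun bound across the clause boundary.
Strong reading: for every (h,t) with mapped(h,t), hiked(h,t).
Restrictor pairs: (H1,T1) ✓  (H1,T2) ✓  (H1,T7) ✓  (H1,T8) ✓  (H3,T2) ✓  (H3,T9) ✓  (H4,T3) ✓  (H4,T4) ✓  (H4,T5) ✓  (H4,T6) ✓  (H4,T8) ✓  (H4,T9) ✓  (H5,T2) ✓  (H5,T4) ✓  (H5,T5) ✓  (H5,T6) ✓  (H5,T7) ✓
Counterexamples (restrictor pairs failing the scope): 0.

0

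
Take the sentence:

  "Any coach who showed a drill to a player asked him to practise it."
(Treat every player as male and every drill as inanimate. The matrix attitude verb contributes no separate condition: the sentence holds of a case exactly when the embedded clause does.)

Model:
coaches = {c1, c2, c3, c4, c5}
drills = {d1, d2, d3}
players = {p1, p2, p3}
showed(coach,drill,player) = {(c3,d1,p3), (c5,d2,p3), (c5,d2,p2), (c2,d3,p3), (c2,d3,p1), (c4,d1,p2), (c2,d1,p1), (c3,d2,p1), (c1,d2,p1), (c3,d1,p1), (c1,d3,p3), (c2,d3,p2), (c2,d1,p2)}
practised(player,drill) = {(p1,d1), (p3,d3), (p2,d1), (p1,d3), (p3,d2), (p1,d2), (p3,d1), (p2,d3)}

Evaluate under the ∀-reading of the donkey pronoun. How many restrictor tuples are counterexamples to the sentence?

"him" takes "a player" as antecedent and "it" takes "a drill"; both are donkey pronouns co-varying with the restrictor.
Strong reading: for every (c,d,p) with showed(c,d,p), practised(p,d).
Restrictor triples: (c1,d2,p1)→practised(p1,d2) ✓  (c1,d3,p3)→practised(p3,d3) ✓  (c2,d1,p1)→practised(p1,d1) ✓  (c2,d1,p2)→practised(p2,d1) ✓  (c2,d3,p1)→practised(p1,d3) ✓  (c2,d3,p2)→practised(p2,d3) ✓  (c2,d3,p3)→practised(p3,d3) ✓  (c3,d1,p1)→practised(p1,d1) ✓  (c3,d1,p3)→practised(p3,d1) ✓  (c3,d2,p1)→practised(p1,d2) ✓  (c4,d1,p2)→practised(p2,d1) ✓  (c5,d2,p2)→practised(p2,d2) ✗  (c5,d2,p3)→practised(p3,d2) ✓
Counterexamples (restrictor triples failing the scope): 1.

1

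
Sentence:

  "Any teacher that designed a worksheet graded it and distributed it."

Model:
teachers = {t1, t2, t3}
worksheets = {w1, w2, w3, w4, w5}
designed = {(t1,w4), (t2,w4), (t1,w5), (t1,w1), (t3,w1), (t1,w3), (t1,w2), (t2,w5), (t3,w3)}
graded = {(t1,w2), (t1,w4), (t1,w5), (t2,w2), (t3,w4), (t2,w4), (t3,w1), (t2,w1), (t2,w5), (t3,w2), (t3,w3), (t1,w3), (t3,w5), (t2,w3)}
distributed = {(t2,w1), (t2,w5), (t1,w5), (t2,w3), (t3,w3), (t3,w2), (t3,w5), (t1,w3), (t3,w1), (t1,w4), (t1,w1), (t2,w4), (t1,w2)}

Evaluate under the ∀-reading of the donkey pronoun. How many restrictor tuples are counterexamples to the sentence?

"it" takes "a worksheet" as antecedent — a donkey pronoun bound across the clause boundary.
Strong reading: for every (t,w) with designed(t,w), graded(t,w) ∧ distributed(t,w).
Restrictor pairs: (t1,w1) ✗  (t1,w2) ✓  (t1,w3) ✓  (t1,w4) ✓  (t1,w5) ✓  (t2,w4) ✓  (t2,w5) ✓  (t3,w1) ✓  (t3,w3) ✓
Counterexamples (restrictor pairs failing the scope): 1.

1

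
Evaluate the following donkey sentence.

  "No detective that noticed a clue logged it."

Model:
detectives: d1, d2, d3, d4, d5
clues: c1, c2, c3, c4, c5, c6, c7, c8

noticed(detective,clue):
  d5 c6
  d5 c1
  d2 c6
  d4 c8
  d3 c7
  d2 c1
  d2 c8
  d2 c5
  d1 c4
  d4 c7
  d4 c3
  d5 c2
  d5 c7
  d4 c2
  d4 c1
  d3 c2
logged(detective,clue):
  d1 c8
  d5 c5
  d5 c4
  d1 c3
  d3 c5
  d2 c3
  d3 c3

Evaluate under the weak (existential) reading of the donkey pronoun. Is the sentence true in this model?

True

"it" takes "a clue" as antecedent — a donkey pronoun bound across the clause boundary.
Truth condition: for no (d,c) with noticed(d,c) does logged(d,c) hold.
Restrictor pairs — does the scope hold? (d1,c4):fails  (d2,c1):fails  (d2,c5):fails  (d2,c6):fails  (d2,c8):fails  (d3,c2):fails  (d3,c7):fails  (d4,c1):fails  (d4,c2):fails  (d4,c3):fails  (d4,c7):fails  (d4,c8):fails  (d5,c1):fails  (d5,c2):fails  (d5,c6):fails  (d5,c7):fails
Scope holds for no restrictor pair, so the sentence is true.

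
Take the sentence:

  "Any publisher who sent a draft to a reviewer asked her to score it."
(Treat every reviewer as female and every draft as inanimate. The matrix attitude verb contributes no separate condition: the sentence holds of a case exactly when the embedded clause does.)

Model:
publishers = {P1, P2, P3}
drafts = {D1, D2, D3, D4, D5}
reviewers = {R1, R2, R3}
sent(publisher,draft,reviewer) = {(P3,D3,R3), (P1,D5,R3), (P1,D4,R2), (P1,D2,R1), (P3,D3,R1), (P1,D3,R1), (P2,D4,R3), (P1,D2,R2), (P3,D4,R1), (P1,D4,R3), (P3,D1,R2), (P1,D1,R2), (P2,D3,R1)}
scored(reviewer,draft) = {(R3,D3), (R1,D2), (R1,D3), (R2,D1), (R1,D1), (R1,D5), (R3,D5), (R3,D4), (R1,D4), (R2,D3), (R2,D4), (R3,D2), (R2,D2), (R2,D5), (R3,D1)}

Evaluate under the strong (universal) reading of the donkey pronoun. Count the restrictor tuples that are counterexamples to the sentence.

0

"her" takes "a reviewer" as antecedent and "it" takes "a draft"; both are donkey pronouns co-varying with the restrictor.
Strong reading: for every (p,d,r) with sent(p,d,r), scored(r,d).
Restrictor triples: (P1,D1,R2)→scored(R2,D1) ✓  (P1,D2,R1)→scored(R1,D2) ✓  (P1,D2,R2)→scored(R2,D2) ✓  (P1,D3,R1)→scored(R1,D3) ✓  (P1,D4,R2)→scored(R2,D4) ✓  (P1,D4,R3)→scored(R3,D4) ✓  (P1,D5,R3)→scored(R3,D5) ✓  (P2,D3,R1)→scored(R1,D3) ✓  (P2,D4,R3)→scored(R3,D4) ✓  (P3,D1,R2)→scored(R2,D1) ✓  (P3,D3,R1)→scored(R1,D3) ✓  (P3,D3,R3)→scored(R3,D3) ✓  (P3,D4,R1)→scored(R1,D4) ✓
Counterexamples (restrictor triples failing the scope): 0.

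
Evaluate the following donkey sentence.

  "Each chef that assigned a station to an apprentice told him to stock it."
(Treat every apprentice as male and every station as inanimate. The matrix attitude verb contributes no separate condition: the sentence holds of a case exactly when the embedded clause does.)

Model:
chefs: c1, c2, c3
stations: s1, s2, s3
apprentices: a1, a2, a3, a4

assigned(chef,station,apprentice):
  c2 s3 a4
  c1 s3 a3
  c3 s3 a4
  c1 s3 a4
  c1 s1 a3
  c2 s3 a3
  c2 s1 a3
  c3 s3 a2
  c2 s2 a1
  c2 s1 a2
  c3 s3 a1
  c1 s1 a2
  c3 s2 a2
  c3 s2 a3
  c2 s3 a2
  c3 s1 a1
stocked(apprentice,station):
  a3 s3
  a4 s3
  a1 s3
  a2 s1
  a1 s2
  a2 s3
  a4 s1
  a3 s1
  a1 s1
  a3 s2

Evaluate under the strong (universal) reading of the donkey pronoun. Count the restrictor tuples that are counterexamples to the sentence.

"him" takes "an apprentice" as antecedent and "it" takes "a station"; both are donkey pronouns co-varying with the restrictor.
Strong reading: for every (c,s,a) with assigned(c,s,a), stocked(a,s).
Restrictor triples: (c1,s1,a2)→stocked(a2,s1) ✓  (c1,s1,a3)→stocked(a3,s1) ✓  (c1,s3,a3)→stocked(a3,s3) ✓  (c1,s3,a4)→stocked(a4,s3) ✓  (c2,s1,a2)→stocked(a2,s1) ✓  (c2,s1,a3)→stocked(a3,s1) ✓  (c2,s2,a1)→stocked(a1,s2) ✓  (c2,s3,a2)→stocked(a2,s3) ✓  (c2,s3,a3)→stocked(a3,s3) ✓  (c2,s3,a4)→stocked(a4,s3) ✓  (c3,s1,a1)→stocked(a1,s1) ✓  (c3,s2,a2)→stocked(a2,s2) ✗  (c3,s2,a3)→stocked(a3,s2) ✓  (c3,s3,a1)→stocked(a1,s3) ✓  (c3,s3,a2)→stocked(a2,s3) ✓  (c3,s3,a4)→stocked(a4,s3) ✓
Counterexamples (restrictor triples failing the scope): 1.

1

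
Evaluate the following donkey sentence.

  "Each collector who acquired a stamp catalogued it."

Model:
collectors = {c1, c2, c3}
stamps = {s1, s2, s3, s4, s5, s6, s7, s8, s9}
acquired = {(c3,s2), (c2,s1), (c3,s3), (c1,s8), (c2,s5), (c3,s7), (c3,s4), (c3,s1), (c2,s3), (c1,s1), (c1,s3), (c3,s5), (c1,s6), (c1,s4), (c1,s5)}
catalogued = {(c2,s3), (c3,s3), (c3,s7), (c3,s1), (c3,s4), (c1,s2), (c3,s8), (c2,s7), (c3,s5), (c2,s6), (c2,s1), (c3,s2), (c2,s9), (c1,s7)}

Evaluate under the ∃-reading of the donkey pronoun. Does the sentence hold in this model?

False

"it" takes "a stamp" as antecedent — a donkey pronoun bound across the clause boundary.
Weak reading: every collector c with some acquired-stamp has at least one acquired-stamp s such that catalogued(c,s).
Per collector: c1:✗  c2:✓  c3:✓
c1 has no witness among its acquired-stamps.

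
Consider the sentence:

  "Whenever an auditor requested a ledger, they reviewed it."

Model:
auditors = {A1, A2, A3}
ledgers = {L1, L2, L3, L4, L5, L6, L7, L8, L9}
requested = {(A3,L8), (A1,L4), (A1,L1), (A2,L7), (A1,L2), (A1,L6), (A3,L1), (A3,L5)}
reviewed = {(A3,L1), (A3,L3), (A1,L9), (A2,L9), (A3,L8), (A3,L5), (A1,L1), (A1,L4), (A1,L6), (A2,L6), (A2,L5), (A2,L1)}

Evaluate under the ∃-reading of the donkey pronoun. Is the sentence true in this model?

"it" takes "a ledger" as antecedent — a donkey pronoun bound across the clause boundary.
Weak reading: every auditor a with some requested-ledger has at least one requested-ledger l such that reviewed(a,l).
Per auditor: A1:✓  A2:✗  A3:✓
A2 has no witness among its requested-ledgers.

False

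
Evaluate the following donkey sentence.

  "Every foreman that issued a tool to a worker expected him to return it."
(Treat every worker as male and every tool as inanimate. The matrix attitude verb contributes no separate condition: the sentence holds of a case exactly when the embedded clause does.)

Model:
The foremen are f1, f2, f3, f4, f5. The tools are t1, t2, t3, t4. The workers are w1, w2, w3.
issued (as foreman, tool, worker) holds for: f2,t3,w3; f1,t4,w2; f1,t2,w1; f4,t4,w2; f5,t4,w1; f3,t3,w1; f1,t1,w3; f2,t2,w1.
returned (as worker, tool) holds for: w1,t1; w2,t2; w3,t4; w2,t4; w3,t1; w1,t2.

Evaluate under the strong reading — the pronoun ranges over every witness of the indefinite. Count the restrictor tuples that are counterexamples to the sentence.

"him" takes "a worker" as antecedent and "it" takes "a tool"; both are donkey pronouns co-varying with the restrictor.
Strong reading: for every (f,t,w) with issued(f,t,w), returned(w,t).
Restrictor triples: (f1,t1,w3)→returned(w3,t1) ✓  (f1,t2,w1)→returned(w1,t2) ✓  (f1,t4,w2)→returned(w2,t4) ✓  (f2,t2,w1)→returned(w1,t2) ✓  (f2,t3,w3)→returned(w3,t3) ✗  (f3,t3,w1)→returned(w1,t3) ✗  (f4,t4,w2)→returned(w2,t4) ✓  (f5,t4,w1)→returned(w1,t4) ✗
Counterexamples (restrictor triples failing the scope): 3.

3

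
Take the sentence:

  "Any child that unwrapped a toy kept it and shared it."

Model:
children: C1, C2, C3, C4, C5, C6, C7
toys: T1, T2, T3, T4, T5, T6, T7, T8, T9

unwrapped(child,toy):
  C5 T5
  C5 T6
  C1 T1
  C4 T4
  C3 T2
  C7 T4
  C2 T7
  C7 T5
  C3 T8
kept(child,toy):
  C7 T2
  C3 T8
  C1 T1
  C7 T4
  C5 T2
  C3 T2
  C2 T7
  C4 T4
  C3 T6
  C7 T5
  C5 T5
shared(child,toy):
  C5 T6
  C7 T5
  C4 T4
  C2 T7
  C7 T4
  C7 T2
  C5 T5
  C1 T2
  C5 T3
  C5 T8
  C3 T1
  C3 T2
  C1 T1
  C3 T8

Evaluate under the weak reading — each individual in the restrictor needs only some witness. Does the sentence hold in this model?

True

"it" takes "a toy" as antecedent — a donkey pronoun bound across the clause boundary.
Weak reading: every child c with some unwrapped-toy has at least one unwrapped-toy t such that kept(c,t) ∧ shared(c,t).
Per child: C1:✓  C2:✓  C3:✓  C4:✓  C5:✓  C7:✓
Every child in the restrictor has a witness.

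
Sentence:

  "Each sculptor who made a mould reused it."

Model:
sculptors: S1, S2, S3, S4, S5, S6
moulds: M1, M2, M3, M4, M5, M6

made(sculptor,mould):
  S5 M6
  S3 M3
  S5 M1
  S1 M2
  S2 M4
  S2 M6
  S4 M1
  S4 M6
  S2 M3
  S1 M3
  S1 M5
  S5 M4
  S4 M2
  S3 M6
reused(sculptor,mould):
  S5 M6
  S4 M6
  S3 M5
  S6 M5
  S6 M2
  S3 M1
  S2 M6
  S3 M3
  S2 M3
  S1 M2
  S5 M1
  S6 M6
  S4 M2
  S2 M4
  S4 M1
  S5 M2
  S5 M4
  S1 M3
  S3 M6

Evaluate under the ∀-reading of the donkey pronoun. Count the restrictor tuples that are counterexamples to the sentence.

"it" takes "a mould" as antecedent — a donkey pronoun bound across the clause boundary.
Strong reading: for every (s,m) with made(s,m), reused(s,m).
Restrictor pairs: (S1,M2) ✓  (S1,M3) ✓  (S1,M5) ✗  (S2,M3) ✓  (S2,M4) ✓  (S2,M6) ✓  (S3,M3) ✓  (S3,M6) ✓  (S4,M1) ✓  (S4,M2) ✓  (S4,M6) ✓  (S5,M1) ✓  (S5,M4) ✓  (S5,M6) ✓
Counterexamples (restrictor pairs failing the scope): 1.

1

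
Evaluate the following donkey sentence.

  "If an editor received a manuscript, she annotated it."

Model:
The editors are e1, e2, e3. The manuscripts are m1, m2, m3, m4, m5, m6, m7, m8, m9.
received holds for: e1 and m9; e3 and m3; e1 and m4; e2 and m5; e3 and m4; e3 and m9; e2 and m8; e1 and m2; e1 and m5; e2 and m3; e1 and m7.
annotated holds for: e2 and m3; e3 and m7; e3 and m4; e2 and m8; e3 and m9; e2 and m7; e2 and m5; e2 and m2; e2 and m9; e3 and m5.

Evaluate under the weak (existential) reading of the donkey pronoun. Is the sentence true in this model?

False

"it" takes "a manuscript" as antecedent — a donkey pronoun bound across the clause boundary.
Weak reading: every editor e with some received-manuscript has at least one received-manuscript m such that annotated(e,m).
Per editor: e1:✗  e2:✓  e3:✓
e1 has no witness among its received-manuscripts.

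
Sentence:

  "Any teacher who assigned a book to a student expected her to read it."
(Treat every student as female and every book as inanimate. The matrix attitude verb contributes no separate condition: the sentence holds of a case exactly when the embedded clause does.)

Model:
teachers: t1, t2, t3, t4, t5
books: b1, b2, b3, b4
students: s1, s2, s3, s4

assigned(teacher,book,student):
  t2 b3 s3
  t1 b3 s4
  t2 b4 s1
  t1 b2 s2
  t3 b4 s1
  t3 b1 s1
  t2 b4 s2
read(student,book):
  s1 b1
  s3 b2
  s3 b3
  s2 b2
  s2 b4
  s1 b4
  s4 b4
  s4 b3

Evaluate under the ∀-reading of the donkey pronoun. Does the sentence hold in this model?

"her" takes "a student" as antecedent and "it" takes "a book"; both are donkey pronouns co-varying with the restrictor.
Strong reading: for every (t,b,s) with assigned(t,b,s), read(s,b).
Restrictor triples: (t1,b2,s2)→read(s2,b2) ✓  (t1,b3,s4)→read(s4,b3) ✓  (t2,b3,s3)→read(s3,b3) ✓  (t2,b4,s1)→read(s1,b4) ✓  (t2,b4,s2)→read(s2,b4) ✓  (t3,b1,s1)→read(s1,b1) ✓  (t3,b4,s1)→read(s1,b4) ✓
Every restrictor triple satisfies the scope.

True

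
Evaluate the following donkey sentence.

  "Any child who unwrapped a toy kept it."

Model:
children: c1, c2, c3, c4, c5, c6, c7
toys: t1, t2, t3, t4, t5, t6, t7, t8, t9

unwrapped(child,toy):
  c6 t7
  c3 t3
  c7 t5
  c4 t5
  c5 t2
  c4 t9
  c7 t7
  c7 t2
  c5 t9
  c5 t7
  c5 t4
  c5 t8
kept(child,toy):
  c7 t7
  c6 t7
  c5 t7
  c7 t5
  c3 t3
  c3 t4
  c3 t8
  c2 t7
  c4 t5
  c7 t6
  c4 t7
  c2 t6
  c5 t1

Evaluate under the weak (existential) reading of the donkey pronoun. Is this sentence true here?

"it" takes "a toy" as antecedent — a donkey pronoun bound across the clause boundary.
Weak reading: every child c with some unwrapped-toy has at least one unwrapped-toy t such that kept(c,t).
Per child: c3:✓  c4:✓  c5:✓  c6:✓  c7:✓
Every child in the restrictor has a witness.

True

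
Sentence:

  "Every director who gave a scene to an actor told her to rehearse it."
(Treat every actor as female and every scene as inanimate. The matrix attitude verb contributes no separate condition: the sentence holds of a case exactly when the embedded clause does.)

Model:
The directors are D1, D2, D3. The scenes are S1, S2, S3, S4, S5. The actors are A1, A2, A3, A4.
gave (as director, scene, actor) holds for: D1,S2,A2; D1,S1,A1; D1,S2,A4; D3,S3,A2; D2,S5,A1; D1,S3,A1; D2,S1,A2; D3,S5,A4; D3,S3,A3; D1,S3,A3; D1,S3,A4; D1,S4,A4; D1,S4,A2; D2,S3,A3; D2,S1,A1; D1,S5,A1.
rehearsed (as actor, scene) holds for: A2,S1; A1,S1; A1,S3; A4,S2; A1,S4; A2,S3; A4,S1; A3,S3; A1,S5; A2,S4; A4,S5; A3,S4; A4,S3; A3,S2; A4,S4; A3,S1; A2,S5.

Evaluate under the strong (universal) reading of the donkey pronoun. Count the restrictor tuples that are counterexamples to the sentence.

1

"her" takes "an actor" as antecedent and "it" takes "a scene"; both are donkey pronouns co-varying with the restrictor.
Strong reading: for every (d,s,a) with gave(d,s,a), rehearsed(a,s).
Restrictor triples: (D1,S1,A1)→rehearsed(A1,S1) ✓  (D1,S2,A2)→rehearsed(A2,S2) ✗  (D1,S2,A4)→rehearsed(A4,S2) ✓  (D1,S3,A1)→rehearsed(A1,S3) ✓  (D1,S3,A3)→rehearsed(A3,S3) ✓  (D1,S3,A4)→rehearsed(A4,S3) ✓  (D1,S4,A2)→rehearsed(A2,S4) ✓  (D1,S4,A4)→rehearsed(A4,S4) ✓  (D1,S5,A1)→rehearsed(A1,S5) ✓  (D2,S1,A1)→rehearsed(A1,S1) ✓  (D2,S1,A2)→rehearsed(A2,S1) ✓  (D2,S3,A3)→rehearsed(A3,S3) ✓  (D2,S5,A1)→rehearsed(A1,S5) ✓  (D3,S3,A2)→rehearsed(A2,S3) ✓  (D3,S3,A3)→rehearsed(A3,S3) ✓  (D3,S5,A4)→rehearsed(A4,S5) ✓
Counterexamples (restrictor triples failing the scope): 1.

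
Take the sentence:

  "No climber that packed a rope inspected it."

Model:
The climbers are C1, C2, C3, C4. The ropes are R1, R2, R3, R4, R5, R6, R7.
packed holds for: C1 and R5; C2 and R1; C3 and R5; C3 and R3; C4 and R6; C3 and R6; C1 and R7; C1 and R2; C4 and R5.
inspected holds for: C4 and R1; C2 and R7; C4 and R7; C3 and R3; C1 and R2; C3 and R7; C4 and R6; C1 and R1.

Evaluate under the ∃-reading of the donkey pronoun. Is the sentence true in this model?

False

"it" takes "a rope" as antecedent — a donkey pronoun bound across the clause boundary.
Truth condition: for no (c,r) with packed(c,r) does inspected(c,r) hold.
Restrictor pairs — does the scope hold? (C1,R2):holds  (C1,R5):fails  (C1,R7):fails  (C2,R1):fails  (C3,R3):holds  (C3,R5):fails  (C3,R6):fails  (C4,R5):fails  (C4,R6):holds
Scope holds for 3 pair(s), so the sentence is false.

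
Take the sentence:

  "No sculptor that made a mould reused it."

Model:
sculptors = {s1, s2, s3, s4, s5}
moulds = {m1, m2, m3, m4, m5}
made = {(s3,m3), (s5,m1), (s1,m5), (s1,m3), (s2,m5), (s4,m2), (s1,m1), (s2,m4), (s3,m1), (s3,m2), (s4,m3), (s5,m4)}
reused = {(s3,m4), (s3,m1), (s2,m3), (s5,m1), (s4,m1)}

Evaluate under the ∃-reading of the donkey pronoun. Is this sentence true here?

False

"it" takes "a mould" as antecedent — a donkey pronoun bound across the clause boundary.
Truth condition: for no (s,m) with made(s,m) does reused(s,m) hold.
Restrictor pairs — does the scope hold? (s1,m1):fails  (s1,m3):fails  (s1,m5):fails  (s2,m4):fails  (s2,m5):fails  (s3,m1):holds  (s3,m2):fails  (s3,m3):fails  (s4,m2):fails  (s4,m3):fails  (s5,m1):holds  (s5,m4):fails
Scope holds for 2 pair(s), so the sentence is false.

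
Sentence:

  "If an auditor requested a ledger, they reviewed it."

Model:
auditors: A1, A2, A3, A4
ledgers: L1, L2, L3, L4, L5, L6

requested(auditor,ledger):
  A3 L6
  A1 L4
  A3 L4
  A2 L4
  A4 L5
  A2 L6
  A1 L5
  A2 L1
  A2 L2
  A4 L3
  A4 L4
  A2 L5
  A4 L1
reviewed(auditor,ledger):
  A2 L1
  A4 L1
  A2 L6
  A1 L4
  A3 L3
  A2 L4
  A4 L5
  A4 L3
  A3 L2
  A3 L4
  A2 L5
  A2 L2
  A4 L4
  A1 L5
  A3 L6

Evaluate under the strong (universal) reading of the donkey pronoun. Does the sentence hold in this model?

"it" takes "a ledger" as antecedent — a donkey pronoun bound across the clause boundary.
Strong reading: for every (a,l) with requested(a,l), reviewed(a,l).
Restrictor pairs: (A1,L4) ✓  (A1,L5) ✓  (A2,L1) ✓  (A2,L2) ✓  (A2,L4) ✓  (A2,L5) ✓  (A2,L6) ✓  (A3,L4) ✓  (A3,L6) ✓  (A4,L1) ✓  (A4,L3) ✓  (A4,L4) ✓  (A4,L5) ✓
Every restrictor pair satisfies the scope.

True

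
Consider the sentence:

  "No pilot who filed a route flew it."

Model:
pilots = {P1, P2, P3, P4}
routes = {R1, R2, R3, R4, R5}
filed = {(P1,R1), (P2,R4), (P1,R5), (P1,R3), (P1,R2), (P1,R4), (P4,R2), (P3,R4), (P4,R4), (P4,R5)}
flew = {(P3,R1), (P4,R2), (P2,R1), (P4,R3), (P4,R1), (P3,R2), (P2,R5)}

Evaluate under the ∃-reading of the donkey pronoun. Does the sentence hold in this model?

False

"it" takes "a route" as antecedent — a donkey pronoun bound across the clause boundary.
Truth condition: for no (p,r) with filed(p,r) does flew(p,r) hold.
Restrictor pairs — does the scope hold? (P1,R1):fails  (P1,R2):fails  (P1,R3):fails  (P1,R4):fails  (P1,R5):fails  (P2,R4):fails  (P3,R4):fails  (P4,R2):holds  (P4,R4):fails  (P4,R5):fails
Scope holds for 1 pair(s), so the sentence is false.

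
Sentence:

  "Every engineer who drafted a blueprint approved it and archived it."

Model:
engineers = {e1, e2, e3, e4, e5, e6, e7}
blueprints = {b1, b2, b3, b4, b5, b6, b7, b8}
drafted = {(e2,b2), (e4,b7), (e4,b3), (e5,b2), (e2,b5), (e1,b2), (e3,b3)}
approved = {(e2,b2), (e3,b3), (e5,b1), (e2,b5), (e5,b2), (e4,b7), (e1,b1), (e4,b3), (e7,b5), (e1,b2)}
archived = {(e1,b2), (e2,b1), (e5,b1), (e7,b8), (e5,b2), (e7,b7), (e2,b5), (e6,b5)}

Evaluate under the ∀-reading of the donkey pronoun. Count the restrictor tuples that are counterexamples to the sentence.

4

"it" takes "a blueprint" as antecedent — a donkey pronoun bound across the clause boundary.
Strong reading: for every (e,b) with drafted(e,b), approved(e,b) ∧ archived(e,b).
Restrictor pairs: (e1,b2) ✓  (e2,b2) ✗  (e2,b5) ✓  (e3,b3) ✗  (e4,b3) ✗  (e4,b7) ✗  (e5,b2) ✓
Counterexamples (restrictor pairs failing the scope): 4.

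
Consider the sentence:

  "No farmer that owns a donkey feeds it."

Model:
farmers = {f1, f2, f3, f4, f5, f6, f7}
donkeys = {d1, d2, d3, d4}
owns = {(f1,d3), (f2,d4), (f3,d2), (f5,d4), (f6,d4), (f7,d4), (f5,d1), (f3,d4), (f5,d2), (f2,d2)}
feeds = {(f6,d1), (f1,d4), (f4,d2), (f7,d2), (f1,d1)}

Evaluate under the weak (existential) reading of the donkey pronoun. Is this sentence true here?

"it" takes "a donkey" as antecedent — a donkey pronoun bound across the clause boundary.
Truth condition: for no (f,d) with owns(f,d) does feeds(f,d) hold.
Restrictor pairs — does the scope hold? (f1,d3):fails  (f2,d2):fails  (f2,d4):fails  (f3,d2):fails  (f3,d4):fails  (f5,d1):fails  (f5,d2):fails  (f5,d4):fails  (f6,d4):fails  (f7,d4):fails
Scope holds for no restrictor pair, so the sentence is true.

True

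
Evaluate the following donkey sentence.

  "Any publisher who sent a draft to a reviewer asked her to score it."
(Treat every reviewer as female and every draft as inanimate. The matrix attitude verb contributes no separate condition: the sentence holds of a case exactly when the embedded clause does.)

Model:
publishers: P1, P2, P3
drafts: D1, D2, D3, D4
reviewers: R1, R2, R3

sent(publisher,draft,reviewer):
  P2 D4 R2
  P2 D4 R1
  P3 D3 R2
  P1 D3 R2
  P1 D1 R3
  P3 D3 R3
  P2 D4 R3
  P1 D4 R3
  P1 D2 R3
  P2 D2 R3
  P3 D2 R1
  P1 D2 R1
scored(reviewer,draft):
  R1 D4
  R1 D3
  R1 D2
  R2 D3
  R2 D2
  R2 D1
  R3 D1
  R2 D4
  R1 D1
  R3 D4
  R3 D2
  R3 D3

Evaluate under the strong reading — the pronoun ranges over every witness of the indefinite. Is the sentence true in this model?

"her" takes "a reviewer" as antecedent and "it" takes "a draft"; both are donkey pronouns co-varying with the restrictor.
Strong reading: for every (p,d,r) with sent(p,d,r), scored(r,d).
Restrictor triples: (P1,D1,R3)→scored(R3,D1) ✓  (P1,D2,R1)→scored(R1,D2) ✓  (P1,D2,R3)→scored(R3,D2) ✓  (P1,D3,R2)→scored(R2,D3) ✓  (P1,D4,R3)→scored(R3,D4) ✓  (P2,D2,R3)→scored(R3,D2) ✓  (P2,D4,R1)→scored(R1,D4) ✓  (P2,D4,R2)→scored(R2,D4) ✓  (P2,D4,R3)→scored(R3,D4) ✓  (P3,D2,R1)→scored(R1,D2) ✓  (P3,D3,R2)→scored(R2,D3) ✓  (P3,D3,R3)→scored(R3,D3) ✓
Every restrictor triple satisfies the scope.

True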